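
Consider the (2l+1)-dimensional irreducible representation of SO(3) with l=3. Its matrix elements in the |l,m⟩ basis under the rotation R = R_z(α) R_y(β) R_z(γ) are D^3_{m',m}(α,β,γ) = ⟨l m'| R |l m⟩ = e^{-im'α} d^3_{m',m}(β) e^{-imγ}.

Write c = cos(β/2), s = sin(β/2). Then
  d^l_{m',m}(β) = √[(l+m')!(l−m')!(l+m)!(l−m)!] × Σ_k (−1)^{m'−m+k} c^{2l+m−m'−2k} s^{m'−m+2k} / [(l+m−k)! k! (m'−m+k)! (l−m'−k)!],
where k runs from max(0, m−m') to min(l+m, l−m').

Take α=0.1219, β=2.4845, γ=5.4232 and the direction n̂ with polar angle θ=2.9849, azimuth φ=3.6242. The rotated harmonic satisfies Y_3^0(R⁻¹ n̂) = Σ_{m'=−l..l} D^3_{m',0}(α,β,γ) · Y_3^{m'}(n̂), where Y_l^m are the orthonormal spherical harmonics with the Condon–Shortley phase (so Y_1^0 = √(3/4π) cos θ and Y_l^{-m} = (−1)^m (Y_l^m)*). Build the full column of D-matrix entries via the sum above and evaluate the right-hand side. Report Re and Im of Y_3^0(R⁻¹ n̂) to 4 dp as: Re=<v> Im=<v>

Re=-0.1550 Im=0.0000

Need the full column D^3_{m',0} for m'=−3..3 at α=0.1219, β=2.4845, γ=5.4232.
cos(β/2)=0.322667, sin(β/2)=0.946512
d^3_{-3,0}: single k=3 term ⇒ +0.127397;  D = +0.118973+0.045558i
d^3_{-2,0}: k∈[2..3] ⇒ +0.053190 -0.457695 = -0.404505;  D = -0.392542-0.097644i
d^3_{-1,0}: k∈[1..3] ⇒ +0.011468 -0.296044 +0.849136 = +0.564560;  D = +0.560371+0.068650i
d^3_{0,0}: k∈[0..3] ⇒ +0.001129 -0.087401 +0.752070 -0.719048 = -0.053251;  D = -0.053251+0.000000i
d^3_{1,0}: k∈[0..2] ⇒ -0.011468 +0.296044 -0.849136 = -0.564560;  D = -0.560371+0.068650i
d^3_{2,0}: k∈[0..1] ⇒ +0.053190 -0.457695 = -0.404505;  D = -0.392542+0.097644i
d^3_{3,0}: single k=0 term ⇒ -0.127397;  D = -0.118973+0.045558i
Y_3^{m'}(θ=2.9849,φ=3.6242) and Σ D·Y over m':
  (+0.1190+0.0456i)·(-0.0002+0.0016i)  (-0.3925-0.0976i)·(-0.0140+0.0202i)  (+0.5604+0.0686i)·(-0.1733+0.0908i)  (-0.0533+0.0000i)·(-0.6923+0.0000i)  (-0.5604+0.0686i)·(+0.1733+0.0908i)  (-0.3925+0.0976i)·(-0.0140-0.0202i)  (-0.1190+0.0456i)·(+0.0002+0.0016i)
Y_3^0(R⁻¹ n̂) = -0.155024+0.000000i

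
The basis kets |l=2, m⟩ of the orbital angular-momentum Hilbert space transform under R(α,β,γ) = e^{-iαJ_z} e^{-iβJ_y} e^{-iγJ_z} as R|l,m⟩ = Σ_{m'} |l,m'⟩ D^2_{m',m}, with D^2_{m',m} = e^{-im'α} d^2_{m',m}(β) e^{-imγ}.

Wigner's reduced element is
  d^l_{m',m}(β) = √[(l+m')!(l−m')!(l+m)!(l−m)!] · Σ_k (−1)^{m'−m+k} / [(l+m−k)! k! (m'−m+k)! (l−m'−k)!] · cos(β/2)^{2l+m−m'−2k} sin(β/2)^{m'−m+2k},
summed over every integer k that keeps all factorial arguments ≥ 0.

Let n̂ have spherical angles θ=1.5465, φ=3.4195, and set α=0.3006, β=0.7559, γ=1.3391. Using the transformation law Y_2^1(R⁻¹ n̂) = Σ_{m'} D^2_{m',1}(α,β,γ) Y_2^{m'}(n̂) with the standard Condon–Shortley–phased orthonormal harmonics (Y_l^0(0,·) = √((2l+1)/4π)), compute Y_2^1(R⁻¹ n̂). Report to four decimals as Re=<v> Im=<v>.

Need the full column D^2_{m',1} for m'=−2..2 at α=0.3006, β=0.7559, γ=1.3391.
cos(β/2)=0.929423, sin(β/2)=0.369016
d^2_{-2,1}: single k=3 term ⇒ +0.093407;  D = +0.069110-0.062838i
d^2_{-1,1}: k∈[2..3] ⇒ +0.352889 -0.018543 = +0.334346;  D = +0.169685-0.288087i
d^2_{0,1}: k∈[1..2] ⇒ +0.725707 -0.114400 = +0.611307;  D = +0.140374-0.594972i
d^2_{1,1}: k∈[0..1] ⇒ +0.746198 -0.352889 = +0.393308;  D = -0.027079-0.392375i
d^2_{2,1}: single k=0 term ⇒ -0.592537;  D = +0.213996+0.552545i
Y_2^{m'}(θ=1.5465,φ=3.4195) and Σ D·Y over m':
  (+0.0691-0.0628i)·(+0.3279-0.2037i)  (+0.1697-0.2881i)·(-0.0180+0.0051i)  (+0.1404-0.5950i)·(-0.3148+0.0000i)  (-0.0271-0.3924i)·(+0.0180+0.0051i)  (+0.2140+0.5525i)·(+0.3279+0.2037i)
Y_2^1(R⁻¹ n̂) = -0.076750+0.376273i

Re=-0.0767 Im=0.3763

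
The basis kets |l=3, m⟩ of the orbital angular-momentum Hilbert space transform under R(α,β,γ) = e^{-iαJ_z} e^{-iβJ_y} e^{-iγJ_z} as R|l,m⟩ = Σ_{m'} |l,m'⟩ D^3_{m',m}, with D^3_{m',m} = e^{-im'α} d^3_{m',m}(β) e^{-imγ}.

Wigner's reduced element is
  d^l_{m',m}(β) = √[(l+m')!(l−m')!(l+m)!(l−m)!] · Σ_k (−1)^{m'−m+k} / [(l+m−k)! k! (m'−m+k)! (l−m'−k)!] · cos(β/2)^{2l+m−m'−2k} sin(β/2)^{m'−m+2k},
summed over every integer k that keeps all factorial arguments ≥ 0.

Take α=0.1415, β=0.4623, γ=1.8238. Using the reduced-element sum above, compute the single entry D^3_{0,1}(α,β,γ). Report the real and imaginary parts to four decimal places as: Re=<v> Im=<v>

D^3_{0,1}(0.1415,0.4623,1.8238) = e^{-i·0·0.1415}·d^3_{0,1}(0.4623)·e^{-i·1·1.8238}. Compute d first:
Half-angle: c=0.973404, s=0.229097. N=√(6·6·24·2)=41.569219
k: max(0,(1)−(0))=1 … min(3+(1),3−(0))=3
  k=1: (−1)^0·41.5692/(12)·0.9734^5·0.2291^1 = +0.693545
  k=2: (−1)^1·41.5692/(4)·0.9734^3·0.2291^3 = -0.115252
  k=3: (−1)^2·41.5692/(12)·0.9734^1·0.2291^5 = +0.002128
d^3_{0,1}(0.4623) = +0.693545 -0.115252 +0.002128 = +0.580421
Phases: e^{-i·(0)·0.1415}=+1.000000+0.000000i, e^{-i·(1)·1.8238}=-0.250313-0.968165i ⇒ D=-0.145287-0.561943i

Re=-0.1453 Im=-0.5619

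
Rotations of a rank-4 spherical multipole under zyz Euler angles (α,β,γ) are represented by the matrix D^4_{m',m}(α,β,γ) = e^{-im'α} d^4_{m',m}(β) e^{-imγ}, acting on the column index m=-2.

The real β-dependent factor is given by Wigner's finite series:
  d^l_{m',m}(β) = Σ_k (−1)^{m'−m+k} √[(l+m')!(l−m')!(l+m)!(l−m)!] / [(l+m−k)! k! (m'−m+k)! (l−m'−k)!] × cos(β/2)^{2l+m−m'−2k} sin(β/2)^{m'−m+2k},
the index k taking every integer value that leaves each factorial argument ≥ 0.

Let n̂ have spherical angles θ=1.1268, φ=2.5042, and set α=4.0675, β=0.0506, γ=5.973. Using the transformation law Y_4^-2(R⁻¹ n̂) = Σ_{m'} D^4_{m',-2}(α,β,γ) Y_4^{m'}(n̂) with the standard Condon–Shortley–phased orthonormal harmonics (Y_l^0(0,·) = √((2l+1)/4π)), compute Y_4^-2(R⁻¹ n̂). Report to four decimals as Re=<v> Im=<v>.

Re=-0.0660 Im=0.0439

Need the full column D^4_{m',-2} for m'=−4..4 at α=4.0675, β=0.0506, γ=5.973.
cos(β/2)=0.999680, sin(β/2)=0.025297
d^4_{-4,-2}: single k=2 term ⇒ +0.003380;  D = -0.003374+0.000197i
d^4_{-3,-2}: k∈[1..2] ⇒ +0.094442 -0.000181 = +0.094261;  D = +0.052173-0.078505i
d^4_{-2,-2}: k∈[0..2] ⇒ +0.997443 -0.007665 +0.000006 = +0.989784;  D = +0.329476+0.933337i
d^4_{-1,-2}: k∈[0..2] ⇒ -0.107087 +0.000343 -0.000000 = -0.106744;  D = +0.101801+0.032109i
d^4_{0,-2}: k∈[0..2] ⇒ +0.006059 -0.000010 +0.000000 = +0.006049;  D = +0.004922-0.003517i
d^4_{1,-2}: k∈[0..2] ⇒ -0.000229 +0.000000 -0.000000 = -0.000228;  D = +0.000006-0.000228i
d^4_{2,-2}: k∈[0..2] ⇒ +0.000006 -0.000000 +0.000000 = +0.000006;  D = -0.000005-0.000004i
d^4_{3,-2}: k∈[0..1] ⇒ -0.000000 +0.000000 = -0.000000;  D = -0.000000+0.000000i
d^4_{4,-2}: single k=0 term ⇒ +0.000000;  D = -0.000000+0.000000i
Y_4^{m'}(θ=1.1268,φ=2.5042) and Σ D·Y over m':
  (-0.0034+0.0002i)·(-0.2442+0.1642i)  (+0.0522-0.0785i)·(+0.1326-0.3731i)  (+0.3295+0.9333i)·(+0.0232+0.0761i)  (+0.1018+0.0321i)·(+0.2520+0.1866i)  (+0.0049-0.0035i)·(-0.1422+0.0000i)  (+0.0000-0.0002i)·(-0.2520+0.1866i)  (-0.0000-0.0000i)·(+0.0232-0.0761i)  (-0.0000+0.0000i)·(-0.1326-0.3731i)  (-0.0000+0.0000i)·(-0.2442-0.1642i)
Y_4^-2(R⁻¹ n̂) = -0.065954+0.043896i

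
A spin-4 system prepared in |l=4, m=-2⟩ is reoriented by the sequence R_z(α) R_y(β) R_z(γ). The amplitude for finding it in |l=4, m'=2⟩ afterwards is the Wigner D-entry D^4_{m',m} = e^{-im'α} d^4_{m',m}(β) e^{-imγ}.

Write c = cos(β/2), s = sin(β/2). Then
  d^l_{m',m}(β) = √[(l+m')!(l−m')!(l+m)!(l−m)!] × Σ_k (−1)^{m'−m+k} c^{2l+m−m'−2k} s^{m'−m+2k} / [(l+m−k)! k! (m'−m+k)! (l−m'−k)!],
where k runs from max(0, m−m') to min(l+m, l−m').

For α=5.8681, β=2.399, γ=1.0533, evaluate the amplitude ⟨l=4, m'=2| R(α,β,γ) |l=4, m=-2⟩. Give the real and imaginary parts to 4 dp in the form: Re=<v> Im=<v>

Re=0.2641 Im=-0.0549

First d^4_{2,-2}(β=2.399), then the phase factors e^{-i(2)α} and e^{-i(-2)γ}:
With c≡cos(β/2)=0.362824 and s≡sin(β/2)=0.931858, N=[720·2·2·720]^{1/2}=1440.000000
The bounds max(0,m−m')=0 and min(l+m,l−m')=2 give 3 terms
  k=0: (−1)^4·1440.0000/(96)·0.3628^4·0.9319^4 = +0.196007
  k=1: (−1)^5·1440.0000/(120)·0.3628^2·0.9319^6 = -1.034357
  k=2: (−1)^6·1440.0000/(1440)·0.3628^0·0.9319^8 = +0.568587
d^4_{2,-2}(2.399) = +0.196007 -1.034357 +0.568587 = -0.269762
D = (+0.674750+0.738047i)·(-0.269762)·(-0.510532+0.859859i) = +0.264124-0.054868i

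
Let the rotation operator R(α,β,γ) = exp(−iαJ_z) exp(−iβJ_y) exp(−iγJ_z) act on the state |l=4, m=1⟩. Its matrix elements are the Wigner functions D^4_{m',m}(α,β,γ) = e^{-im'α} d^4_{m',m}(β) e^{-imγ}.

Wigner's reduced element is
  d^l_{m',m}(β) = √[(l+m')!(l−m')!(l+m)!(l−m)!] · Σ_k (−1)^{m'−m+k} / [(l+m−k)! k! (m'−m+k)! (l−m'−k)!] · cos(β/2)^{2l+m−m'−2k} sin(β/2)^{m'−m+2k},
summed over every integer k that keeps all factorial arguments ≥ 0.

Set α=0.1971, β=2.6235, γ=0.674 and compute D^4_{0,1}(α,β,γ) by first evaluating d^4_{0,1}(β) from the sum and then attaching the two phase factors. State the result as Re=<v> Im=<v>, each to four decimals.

First d^4_{0,1}(β=2.6235), then the phase factors e^{-i(0)α} and e^{-i(1)γ}:
Half-angle: c=0.256159, s=0.966635. N=√(24·24·120·6)=643.987578
The bounds max(0,m−m')=1 and min(l+m,l−m')=4 give 4 terms
  k=1: (−1)^0·643.9876/(144)·0.2562^7·0.9666^1 = +0.000313
  k=2: (−1)^1·643.9876/(24)·0.2562^5·0.9666^3 = -0.026730
  k=3: (−1)^2·643.9876/(24)·0.2562^3·0.9666^5 = +0.380633
  k=4: (−1)^3·643.9876/(144)·0.2562^1·0.9666^7 = -0.903360
d^4_{0,1}(2.6235) = +0.000313 -0.026730 +0.380633 -0.903360 = -0.549145
Phases: e^{-i·(0)·0.1971}=+1.000000+0.000000i, e^{-i·(1)·0.674}=+0.781331-0.624116i ⇒ D=-0.429064+0.342730i

Re=-0.4291 Im=0.3427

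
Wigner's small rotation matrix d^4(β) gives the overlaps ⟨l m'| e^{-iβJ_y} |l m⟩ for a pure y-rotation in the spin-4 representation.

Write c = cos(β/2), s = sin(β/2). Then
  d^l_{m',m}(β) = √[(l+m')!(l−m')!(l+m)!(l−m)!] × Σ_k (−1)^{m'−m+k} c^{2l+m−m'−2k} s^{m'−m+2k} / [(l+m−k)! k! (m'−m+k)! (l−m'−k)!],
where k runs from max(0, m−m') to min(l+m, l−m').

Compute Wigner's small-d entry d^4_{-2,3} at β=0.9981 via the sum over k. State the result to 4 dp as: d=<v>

d^4_{-2,3}(β=0.9981) via Wigner's sum:
c=cos(0.9981/2)=0.878038, s=sin(0.9981/2)=0.478592; N=√[2·720·5040·1]=2693.993318
k∈{5,6} keeps every argument non-negative
  k=5: (−1)^0·2693.9933/(240)·0.8780^3·0.4786^5 = +0.190788
  k=6: (−1)^1·2693.9933/(720)·0.8780^1·0.4786^7 = -0.018894
d^4_{-2,3}(0.9981) = +0.190788 -0.018894 = +0.171893

d=0.1719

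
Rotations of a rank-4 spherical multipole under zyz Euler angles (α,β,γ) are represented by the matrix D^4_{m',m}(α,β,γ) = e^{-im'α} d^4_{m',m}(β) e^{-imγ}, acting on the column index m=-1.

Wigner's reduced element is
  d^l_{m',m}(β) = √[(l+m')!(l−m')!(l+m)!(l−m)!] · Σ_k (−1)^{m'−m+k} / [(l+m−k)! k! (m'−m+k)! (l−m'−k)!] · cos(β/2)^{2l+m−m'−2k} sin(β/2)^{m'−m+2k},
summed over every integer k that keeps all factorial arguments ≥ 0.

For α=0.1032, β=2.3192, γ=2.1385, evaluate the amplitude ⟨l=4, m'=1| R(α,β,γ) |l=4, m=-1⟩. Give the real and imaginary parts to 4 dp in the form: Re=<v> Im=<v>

Re=-0.1867 Im=0.3727

D^4_{1,-1}(0.1032,2.3192,2.1385) = e^{-i·1·0.1032}·d^4_{1,-1}(2.3192)·e^{-i·-1·2.1385}. Compute d first:
Half-angle: c=0.399706, s=0.916643. N=√(120·6·6·120)=720.000000
The bounds max(0,m−m')=0 and min(l+m,l−m')=3 give 4 terms
  k=0: (−1)^2·720.0000/(72)·0.3997^6·0.9166^2 = +0.034265
  k=1: (−1)^3·720.0000/(24)·0.3997^4·0.9166^4 = -0.540613
  k=2: (−1)^4·720.0000/(48)·0.3997^2·0.9166^6 = +1.421593
  k=3: (−1)^5·720.0000/(720)·0.3997^0·0.9166^8 = -0.498429
d^4_{1,-1}(2.3192) = +0.034265 -0.540613 +1.421593 -0.498429 = +0.416816
Attach z-rotation phases: D = e^{-i(1)(0.1032)}·(+0.416816)·e^{-i(-1)(2.1385)} = -0.186725+0.372652i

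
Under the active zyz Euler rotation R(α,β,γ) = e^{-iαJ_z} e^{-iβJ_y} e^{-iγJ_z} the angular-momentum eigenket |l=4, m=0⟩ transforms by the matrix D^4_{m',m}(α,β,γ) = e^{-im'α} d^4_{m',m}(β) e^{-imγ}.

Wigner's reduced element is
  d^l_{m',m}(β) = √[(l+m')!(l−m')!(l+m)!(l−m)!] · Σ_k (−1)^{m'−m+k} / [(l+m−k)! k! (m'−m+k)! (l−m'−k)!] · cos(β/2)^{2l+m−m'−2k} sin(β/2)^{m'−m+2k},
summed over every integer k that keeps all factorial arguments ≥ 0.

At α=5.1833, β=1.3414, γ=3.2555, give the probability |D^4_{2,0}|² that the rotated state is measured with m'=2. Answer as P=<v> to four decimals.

P=0.0572

D^4_{2,0}(5.1833,1.3414,3.2555) = e^{-i·2·5.1833}·d^4_{2,0}(1.3414)·e^{-i·0·3.2555}. Compute d first:
c=cos(1.3414/2)=0.783387, s=sin(1.3414/2)=0.621535; N=√[720·2·24·24]=910.735966
The bounds max(0,m−m')=0 and min(l+m,l−m')=2 give 3 terms
  k=0: (−1)^2·910.7360/(96)·0.7834^6·0.6215^2 = +0.847050
  k=1: (−1)^3·910.7360/(36)·0.7834^4·0.6215^4 = -1.421857
  k=2: (−1)^4·910.7360/(96)·0.7834^2·0.6215^6 = +0.335633
d^4_{2,0}(1.3414) = +0.847050 -1.421857 +0.335633 = -0.239173
|D^4_{2,0}|² = |d^4_{2,0}(β)|² = (-0.239173)² = 0.057204 (the z-rotation phases have unit modulus)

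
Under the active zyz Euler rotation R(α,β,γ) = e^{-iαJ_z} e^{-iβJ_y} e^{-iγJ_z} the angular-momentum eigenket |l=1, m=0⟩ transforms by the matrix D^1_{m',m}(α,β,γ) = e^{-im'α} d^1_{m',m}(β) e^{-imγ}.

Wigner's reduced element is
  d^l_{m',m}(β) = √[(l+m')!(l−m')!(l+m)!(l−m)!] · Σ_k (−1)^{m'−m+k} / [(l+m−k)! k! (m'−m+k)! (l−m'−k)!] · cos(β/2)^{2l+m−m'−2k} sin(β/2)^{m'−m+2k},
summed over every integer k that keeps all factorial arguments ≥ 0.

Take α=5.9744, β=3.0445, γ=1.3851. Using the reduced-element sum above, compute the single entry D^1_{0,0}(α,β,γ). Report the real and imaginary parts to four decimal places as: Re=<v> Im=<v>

Re=-0.9953 Im=0.0000

D^1_{0,0}(5.9744,3.0445,1.3851) = e^{-i·0·5.9744}·d^1_{0,0}(3.0445)·e^{-i·0·1.3851}. Compute d first:
With c≡cos(β/2)=0.048527 and s≡sin(β/2)=0.998822, N=[1·1·1·1]^{1/2}=1.000000
k∈{0,1} keeps every argument non-negative
  k=0: (−1)^0·1.0000/(1)·0.0485^2·0.9988^0 = +0.002355
  k=1: (−1)^1·1.0000/(1)·0.0485^0·0.9988^2 = -0.997645
d^1_{0,0}(3.0445) = +0.002355 -0.997645 = -0.995290
D = (+1.000000+0.000000i)·(-0.995290)·(+1.000000+0.000000i) = -0.995290+0.000000i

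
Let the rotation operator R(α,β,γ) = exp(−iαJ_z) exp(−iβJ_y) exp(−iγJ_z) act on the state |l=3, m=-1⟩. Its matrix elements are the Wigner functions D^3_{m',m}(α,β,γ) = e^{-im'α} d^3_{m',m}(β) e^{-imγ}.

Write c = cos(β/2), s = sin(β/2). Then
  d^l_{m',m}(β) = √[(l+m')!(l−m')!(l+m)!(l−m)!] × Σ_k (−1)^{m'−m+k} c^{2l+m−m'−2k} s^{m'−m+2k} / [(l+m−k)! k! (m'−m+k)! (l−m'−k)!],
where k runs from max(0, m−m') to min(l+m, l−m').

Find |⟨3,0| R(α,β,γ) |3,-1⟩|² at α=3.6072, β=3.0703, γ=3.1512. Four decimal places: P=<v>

D^3_{0,-1}(3.6072,3.0703,3.1512) = e^{-i·0·3.6072}·d^3_{0,-1}(3.0703)·e^{-i·-1·3.1512}. Compute d first:
Half-angle: c=0.035639, s=0.999365. N=√(6·6·2·24)=41.569219
The bounds max(0,m−m')=0 and min(l+m,l−m')=2 give 3 terms
  k=0: (−1)^1·41.5692/(12)·0.0356^5·0.9994^1 = -0.000000
  k=1: (−1)^2·41.5692/(4)·0.0356^3·0.9994^3 = +0.000470
  k=2: (−1)^3·41.5692/(12)·0.0356^1·0.9994^5 = -0.123065
d^3_{0,-1}(3.0703) = -0.000000 +0.000470 -0.123065 = -0.122595
|D^3_{0,-1}|² = |d^3_{0,-1}(β)|² = (-0.122595)² = 0.015030 (the z-rotation phases have unit modulus)

P=0.0150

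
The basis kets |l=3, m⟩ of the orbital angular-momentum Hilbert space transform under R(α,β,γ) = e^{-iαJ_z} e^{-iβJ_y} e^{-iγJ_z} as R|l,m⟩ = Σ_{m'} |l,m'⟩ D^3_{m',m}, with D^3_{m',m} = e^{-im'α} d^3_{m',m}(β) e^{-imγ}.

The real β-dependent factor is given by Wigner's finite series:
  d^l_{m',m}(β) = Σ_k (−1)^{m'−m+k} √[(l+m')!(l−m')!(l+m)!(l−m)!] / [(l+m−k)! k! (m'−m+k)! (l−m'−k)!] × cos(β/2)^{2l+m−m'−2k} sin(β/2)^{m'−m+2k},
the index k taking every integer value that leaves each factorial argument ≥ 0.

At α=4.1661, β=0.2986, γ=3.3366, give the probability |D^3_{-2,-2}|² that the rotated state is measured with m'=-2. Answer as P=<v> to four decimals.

D^3_{-2,-2}(4.1661,0.2986,3.3366) = e^{-i·-2·4.1661}·d^3_{-2,-2}(0.2986)·e^{-i·-2·3.3366}. Compute d first:
Half-angle: c=0.988875, s=0.148746. N=√(1·120·1·120)=120.000000
k∈{0,1} keeps every argument non-negative
  k=0: (−1)^0·120.0000/(120)·0.9889^6·0.1487^0 = +0.935082
  k=1: (−1)^1·120.0000/(24)·0.9889^4·0.1487^2 = -0.105786
d^3_{-2,-2}(0.2986) = +0.935082 -0.105786 = +0.829296
|D^3_{-2,-2}|² = |d^3_{-2,-2}(β)|² = (+0.829296)² = 0.687732 (the z-rotation phases have unit modulus)

P=0.6877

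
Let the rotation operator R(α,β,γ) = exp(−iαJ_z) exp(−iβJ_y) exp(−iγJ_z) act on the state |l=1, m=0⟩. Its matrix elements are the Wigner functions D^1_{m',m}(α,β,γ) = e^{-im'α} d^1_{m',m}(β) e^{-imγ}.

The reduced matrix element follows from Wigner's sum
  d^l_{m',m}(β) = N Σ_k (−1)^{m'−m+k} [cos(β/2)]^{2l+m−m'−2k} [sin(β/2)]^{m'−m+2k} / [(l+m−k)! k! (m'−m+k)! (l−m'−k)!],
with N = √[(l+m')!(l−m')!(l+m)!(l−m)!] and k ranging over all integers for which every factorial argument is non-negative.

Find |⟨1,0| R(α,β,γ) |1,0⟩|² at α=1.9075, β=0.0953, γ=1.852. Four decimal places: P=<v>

Split into d^1_{0,0}(β=0.0953) × two z-phases.
With c≡cos(β/2)=0.998865 and s≡sin(β/2)=0.047632, N=[1·1·1·1]^{1/2}=1.000000
k: max(0,(0)−(0))=0 … min(1+(0),1−(0))=1
  k=0: (−1)^0·1.0000/(1)·0.9989^2·0.0476^0 = +0.997731
  k=1: (−1)^1·1.0000/(1)·0.9989^0·0.0476^2 = -0.002269
d^1_{0,0}(0.0953) = +0.997731 -0.002269 = +0.995462
|D^1_{0,0}|² = |d^1_{0,0}(β)|² = (+0.995462)² = 0.990945 (the z-rotation phases have unit modulus)

P=0.9909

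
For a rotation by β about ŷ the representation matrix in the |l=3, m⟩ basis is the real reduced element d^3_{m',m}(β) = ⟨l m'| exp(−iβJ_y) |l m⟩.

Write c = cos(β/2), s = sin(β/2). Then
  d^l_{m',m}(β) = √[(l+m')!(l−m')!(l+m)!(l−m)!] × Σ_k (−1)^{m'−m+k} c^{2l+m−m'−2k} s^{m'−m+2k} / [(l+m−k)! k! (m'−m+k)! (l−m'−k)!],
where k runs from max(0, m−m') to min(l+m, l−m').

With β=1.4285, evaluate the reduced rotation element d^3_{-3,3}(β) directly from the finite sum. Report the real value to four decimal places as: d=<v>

d=0.0790

d^3_{-3,3}(β=1.4285) via Wigner's sum:
c=cos(1.4285/2)=0.755585, s=sin(1.4285/2)=0.655051; N=√[1·720·720·1]=720.000000
Admissible k: 6..6 (factorial args all ≥0)
  k=6: (−1)^0·720.0000/(720)·0.7556^0·0.6551^6 = +0.079004
d^3_{-3,3}(1.4285) = +0.079004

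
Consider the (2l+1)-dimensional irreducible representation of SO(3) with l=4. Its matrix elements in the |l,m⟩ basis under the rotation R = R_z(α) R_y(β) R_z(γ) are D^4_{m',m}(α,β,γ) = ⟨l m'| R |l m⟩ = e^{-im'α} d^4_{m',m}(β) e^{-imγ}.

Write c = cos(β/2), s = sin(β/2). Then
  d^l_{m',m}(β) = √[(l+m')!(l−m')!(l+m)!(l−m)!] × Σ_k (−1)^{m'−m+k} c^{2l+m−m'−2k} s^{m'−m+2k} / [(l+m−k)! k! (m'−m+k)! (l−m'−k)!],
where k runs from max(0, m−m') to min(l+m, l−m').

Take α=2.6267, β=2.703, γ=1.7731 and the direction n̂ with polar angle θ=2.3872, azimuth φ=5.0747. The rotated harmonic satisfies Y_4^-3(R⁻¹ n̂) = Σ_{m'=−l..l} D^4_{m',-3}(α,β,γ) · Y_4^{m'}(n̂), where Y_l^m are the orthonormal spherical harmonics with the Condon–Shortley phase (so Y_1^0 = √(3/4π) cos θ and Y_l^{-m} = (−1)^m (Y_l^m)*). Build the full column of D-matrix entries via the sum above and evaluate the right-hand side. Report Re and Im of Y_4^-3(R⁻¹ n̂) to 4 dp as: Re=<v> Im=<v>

Need the full column D^4_{m',-3} for m'=−4..4 at α=2.6267, β=2.703, γ=1.7731.
cos(β/2)=0.217543, sin(β/2)=0.976051
d^4_{-4,-3}: single k=1 term ⇒ +0.000064;  D = -0.000063-0.000008i
d^4_{-3,-3}: k∈[0..1] ⇒ +0.000005 -0.000707 = -0.000702;  D = -0.000566-0.000415i
d^4_{-2,-3}: k∈[0..1] ⇒ -0.000084 +0.005085 = +0.005001;  D = -0.002052-0.004561i
d^4_{-1,-3}: k∈[0..1] ⇒ +0.000801 -0.026890 = -0.026088;  D = +0.002397-0.025978i
d^4_{0,-3}: k∈[0..1] ⇒ -0.005361 +0.107910 = +0.102549;  D = +0.058487-0.084235i
d^4_{1,-3}: k∈[0..1] ⇒ +0.026890 -0.324784 = -0.297894;  D = +0.268368-0.129303i
d^4_{2,-3}: k∈[0..1] ⇒ -0.102372 +0.686935 = +0.584563;  D = +0.583294+0.038495i
d^4_{3,-3}: k∈[0..1] ⇒ +0.286432 -0.823719 = -0.537287;  D = +0.449187+0.294802i
d^4_{4,-3}: single k=0 term ⇒ -0.519274;  D = -0.237535-0.461760i
Y_4^{m'}(θ=2.3872,φ=5.0747) and Σ D·Y over m':
  (-0.0001-0.0000i)·(+0.0118-0.0966i)  (-0.0006-0.0004i)·(+0.2593+0.1363i)  (-0.0021-0.0046i)·(-0.3192+0.2826i)  (+0.0024-0.0260i)·(-0.0600-0.1583i)  (+0.0585-0.0842i)·(-0.3239+0.0000i)  (+0.2684-0.1293i)·(+0.0600-0.1583i)  (+0.5833+0.0385i)·(-0.3192-0.2826i)  (+0.4492+0.2948i)·(-0.2593+0.1363i)  (-0.2375-0.4618i)·(+0.0118+0.0966i)
Y_4^-3(R⁻¹ n̂) = -0.315854-0.241809i

Re=-0.3159 Im=-0.2418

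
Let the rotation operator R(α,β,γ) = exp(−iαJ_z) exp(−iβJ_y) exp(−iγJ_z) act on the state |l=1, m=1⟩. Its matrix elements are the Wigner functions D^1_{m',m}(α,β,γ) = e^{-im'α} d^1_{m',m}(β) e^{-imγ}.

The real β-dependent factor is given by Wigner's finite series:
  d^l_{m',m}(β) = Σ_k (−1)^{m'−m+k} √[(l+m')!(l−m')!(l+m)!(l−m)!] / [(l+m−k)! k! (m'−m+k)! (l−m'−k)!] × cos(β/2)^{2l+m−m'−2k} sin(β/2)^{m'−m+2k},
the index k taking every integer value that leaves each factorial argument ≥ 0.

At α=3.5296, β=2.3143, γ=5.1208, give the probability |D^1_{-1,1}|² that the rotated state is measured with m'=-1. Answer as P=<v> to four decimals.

First d^1_{-1,1}(β=2.3143), then the phase factors e^{-i(-1)α} and e^{-i(1)γ}:
c=cos(2.3143/2)=0.401951, s=sin(2.3143/2)=0.915661; N=√[1·2·2·1]=2.000000
The bounds max(0,m−m')=2 and min(l+m,l−m')=2 give 1 term
  k=2: (−1)^0·2.0000/(2)·0.4020^0·0.9157^2 = +0.838436
d^1_{-1,1}(2.3143) = +0.838436
|D^1_{-1,1}|² = |d^1_{-1,1}(β)|² = (+0.838436)² = 0.702974 (the z-rotation phases have unit modulus)

P=0.7030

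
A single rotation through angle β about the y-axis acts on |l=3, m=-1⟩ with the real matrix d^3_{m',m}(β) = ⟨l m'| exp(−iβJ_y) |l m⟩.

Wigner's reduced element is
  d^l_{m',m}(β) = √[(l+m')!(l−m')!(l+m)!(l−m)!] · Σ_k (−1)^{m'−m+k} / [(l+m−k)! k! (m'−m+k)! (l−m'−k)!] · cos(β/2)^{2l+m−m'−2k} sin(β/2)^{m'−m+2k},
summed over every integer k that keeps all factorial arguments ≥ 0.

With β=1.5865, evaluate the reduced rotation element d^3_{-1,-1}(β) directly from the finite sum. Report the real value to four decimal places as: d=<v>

d=-0.1033

d^3_{-1,-1}(β=1.5865) via Wigner's sum:
Half-angle: c=0.701533, s=0.712637. N=√(2·24·2·24)=48.000000
k∈{0,1,2} keeps every argument non-negative
  k=0: (−1)^0·48.0000/(48)·0.7015^6·0.7126^0 = +0.119203
  k=1: (−1)^1·48.0000/(6)·0.7015^4·0.7126^2 = -0.984054
  k=2: (−1)^2·48.0000/(8)·0.7015^2·0.7126^4 = +0.761589
d^3_{-1,-1}(1.5865) = +0.119203 -0.984054 +0.761589 = -0.103261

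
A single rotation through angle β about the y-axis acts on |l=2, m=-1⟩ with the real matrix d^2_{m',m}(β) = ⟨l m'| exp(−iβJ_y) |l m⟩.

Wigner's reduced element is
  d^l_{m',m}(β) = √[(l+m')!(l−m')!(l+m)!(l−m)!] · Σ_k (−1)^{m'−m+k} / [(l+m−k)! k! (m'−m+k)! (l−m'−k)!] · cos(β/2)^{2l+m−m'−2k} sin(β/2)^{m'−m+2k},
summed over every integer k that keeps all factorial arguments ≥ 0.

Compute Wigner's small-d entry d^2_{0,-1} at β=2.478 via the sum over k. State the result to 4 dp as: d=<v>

d=0.5943

d^2_{0,-1}(β=2.478) via Wigner's sum:
With c≡cos(β/2)=0.325742 and s≡sin(β/2)=0.945459, N=[2·2·1·6]^{1/2}=4.898979
k∈{0,1} keeps every argument non-negative
  k=0: (−1)^1·4.8990/(2)·0.3257^3·0.9455^1 = -0.080046
  k=1: (−1)^2·4.8990/(2)·0.3257^1·0.9455^3 = +0.674337
d^2_{0,-1}(2.478) = -0.080046 +0.674337 = +0.594291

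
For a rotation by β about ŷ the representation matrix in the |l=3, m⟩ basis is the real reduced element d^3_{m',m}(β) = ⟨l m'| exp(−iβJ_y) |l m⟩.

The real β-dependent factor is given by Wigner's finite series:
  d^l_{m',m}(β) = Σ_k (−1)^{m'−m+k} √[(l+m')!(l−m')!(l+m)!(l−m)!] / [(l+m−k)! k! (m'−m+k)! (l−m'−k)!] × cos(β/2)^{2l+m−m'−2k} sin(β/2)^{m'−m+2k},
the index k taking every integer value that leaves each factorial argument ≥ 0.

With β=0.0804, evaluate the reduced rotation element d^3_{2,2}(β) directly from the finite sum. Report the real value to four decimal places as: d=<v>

d=0.9871

d^3_{2,2}(β=0.0804) via Wigner's sum:
With c≡cos(β/2)=0.999192 and s≡sin(β/2)=0.040189, N=[120·1·120·1]^{1/2}=120.000000
The bounds max(0,m−m')=0 and min(l+m,l−m')=1 give 2 terms
  k=0: (−1)^0·120.0000/(120)·0.9992^6·0.0402^0 = +0.995162
  k=1: (−1)^1·120.0000/(24)·0.9992^4·0.0402^2 = -0.008050
d^3_{2,2}(0.0804) = +0.995162 -0.008050 = +0.987113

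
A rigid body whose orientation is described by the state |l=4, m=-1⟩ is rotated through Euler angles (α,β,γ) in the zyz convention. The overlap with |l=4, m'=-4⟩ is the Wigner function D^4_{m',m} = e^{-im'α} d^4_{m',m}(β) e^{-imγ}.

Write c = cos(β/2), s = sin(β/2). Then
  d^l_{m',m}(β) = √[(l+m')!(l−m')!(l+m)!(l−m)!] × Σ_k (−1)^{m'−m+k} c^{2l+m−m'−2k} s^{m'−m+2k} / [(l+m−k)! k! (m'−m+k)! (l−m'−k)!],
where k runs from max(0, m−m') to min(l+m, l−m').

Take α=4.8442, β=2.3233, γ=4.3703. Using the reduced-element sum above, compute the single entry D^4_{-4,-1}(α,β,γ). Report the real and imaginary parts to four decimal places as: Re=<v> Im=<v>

Re=0.0106 Im=-0.0566

D^4_{-4,-1}(4.8442,2.3233,4.3703) = e^{-i·-4·4.8442}·d^4_{-4,-1}(2.3233)·e^{-i·-1·4.3703}. Compute d first:
With c≡cos(β/2)=0.397826 and s≡sin(β/2)=0.917461, N=[1·40320·6·120]^{1/2}=5387.986637
k∈{3} keeps every argument non-negative
  k=3: (−1)^0·5387.9866/(720)·0.3978^5·0.9175^3 = +0.057587
d^4_{-4,-1}(2.3233) = +0.057587
D = (+0.864197+0.503154i)·(+0.057587)·(-0.335456-0.942056i) = +0.010602-0.056603i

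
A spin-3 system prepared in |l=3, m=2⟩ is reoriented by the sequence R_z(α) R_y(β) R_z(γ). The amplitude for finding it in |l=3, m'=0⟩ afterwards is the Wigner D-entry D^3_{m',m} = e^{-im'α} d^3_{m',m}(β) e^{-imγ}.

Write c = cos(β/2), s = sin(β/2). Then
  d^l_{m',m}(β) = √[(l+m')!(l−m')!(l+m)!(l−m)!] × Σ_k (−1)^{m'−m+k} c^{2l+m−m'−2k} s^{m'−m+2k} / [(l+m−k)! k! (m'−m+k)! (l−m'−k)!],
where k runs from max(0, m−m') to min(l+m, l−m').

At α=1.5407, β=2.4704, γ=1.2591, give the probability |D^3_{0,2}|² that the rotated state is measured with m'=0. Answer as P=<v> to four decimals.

D^3_{0,2}(1.5407,2.4704,1.2591) = e^{-i·0·1.5407}·d^3_{0,2}(2.4704)·e^{-i·2·1.2591}. Compute d first:
c=cos(2.4704/2)=0.329332, s=sin(2.4704/2)=0.944214; N=√[6·6·120·1]=65.726707
Admissible k: 2..3 (factorial args all ≥0)
  k=2: (−1)^0·65.7267/(12)·0.3293^4·0.9442^2 = +0.057443
  k=3: (−1)^1·65.7267/(12)·0.3293^2·0.9442^4 = -0.472184
d^3_{0,2}(2.4704) = +0.057443 -0.472184 = -0.414741
|D^3_{0,2}|² = |d^3_{0,2}(β)|² = (-0.414741)² = 0.172010 (the z-rotation phases have unit modulus)

P=0.1720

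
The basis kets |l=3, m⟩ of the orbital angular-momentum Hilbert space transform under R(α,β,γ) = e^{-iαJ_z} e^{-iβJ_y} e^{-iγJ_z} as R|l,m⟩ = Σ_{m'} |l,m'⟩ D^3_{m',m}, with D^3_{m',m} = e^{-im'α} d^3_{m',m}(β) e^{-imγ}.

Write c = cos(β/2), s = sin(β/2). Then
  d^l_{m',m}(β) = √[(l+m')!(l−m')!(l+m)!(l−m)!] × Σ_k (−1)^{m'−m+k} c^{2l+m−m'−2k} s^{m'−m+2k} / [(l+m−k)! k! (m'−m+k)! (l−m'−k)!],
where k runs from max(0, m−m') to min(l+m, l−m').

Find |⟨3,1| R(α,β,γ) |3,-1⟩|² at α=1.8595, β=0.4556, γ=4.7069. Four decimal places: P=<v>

P=0.0655

D^3_{1,-1}(1.8595,0.4556,4.7069) = e^{-i·1·1.8595}·d^3_{1,-1}(0.4556)·e^{-i·-1·4.7069}. Compute d first:
c=cos(0.4556/2)=0.974166, s=sin(0.4556/2)=0.225835; N=√[24·2·2·24]=48.000000
Admissible k: 0..2 (factorial args all ≥0)
  k=0: (−1)^2·48.0000/(8)·0.9742^4·0.2258^2 = +0.275591
  k=1: (−1)^3·48.0000/(6)·0.9742^2·0.2258^4 = -0.019748
  k=2: (−1)^4·48.0000/(48)·0.9742^0·0.2258^6 = +0.000133
d^3_{1,-1}(0.4556) = +0.275591 -0.019748 +0.000133 = +0.255975
|D^3_{1,-1}|² = |d^3_{1,-1}(β)|² = (+0.255975)² = 0.065523 (the z-rotation phases have unit modulus)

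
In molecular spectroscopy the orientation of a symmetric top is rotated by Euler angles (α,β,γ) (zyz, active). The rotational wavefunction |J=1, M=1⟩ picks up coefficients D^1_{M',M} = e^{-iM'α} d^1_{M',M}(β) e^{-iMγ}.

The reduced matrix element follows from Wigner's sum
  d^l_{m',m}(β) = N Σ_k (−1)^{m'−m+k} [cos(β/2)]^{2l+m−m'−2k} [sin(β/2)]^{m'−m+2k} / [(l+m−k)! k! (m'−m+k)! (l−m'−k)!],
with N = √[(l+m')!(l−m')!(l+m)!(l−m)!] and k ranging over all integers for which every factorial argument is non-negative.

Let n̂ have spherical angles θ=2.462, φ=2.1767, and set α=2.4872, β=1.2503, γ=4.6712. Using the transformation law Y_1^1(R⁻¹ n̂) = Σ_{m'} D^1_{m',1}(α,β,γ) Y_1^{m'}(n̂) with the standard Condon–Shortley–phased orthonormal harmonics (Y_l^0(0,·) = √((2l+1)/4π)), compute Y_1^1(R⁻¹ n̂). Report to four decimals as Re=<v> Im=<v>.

Need the full column D^1_{m',1} for m'=−1..1 at α=2.4872, β=1.2503, γ=4.6712.
cos(β/2)=0.810875, sin(β/2)=0.585219
d^1_{-1,1}: single k=2 term ⇒ +0.342481;  D = -0.197095-0.280084i
d^1_{0,1}: single k=1 term ⇒ +0.671100;  D = -0.027634+0.670531i
d^1_{1,1}: single k=0 term ⇒ +0.657519;  D = +0.421359-0.504765i
Y_1^{m'}(θ=2.462,φ=2.1767) and Σ D·Y over m':
  (-0.1971-0.2801i)·(-0.1237-0.1785i)  (-0.0276+0.6705i)·(-0.3800+0.0000i)  (+0.4214-0.5048i)·(+0.1237-0.1785i)
Y_1^1(R⁻¹ n̂) = -0.053102-0.322646i

Re=-0.0531 Im=-0.3226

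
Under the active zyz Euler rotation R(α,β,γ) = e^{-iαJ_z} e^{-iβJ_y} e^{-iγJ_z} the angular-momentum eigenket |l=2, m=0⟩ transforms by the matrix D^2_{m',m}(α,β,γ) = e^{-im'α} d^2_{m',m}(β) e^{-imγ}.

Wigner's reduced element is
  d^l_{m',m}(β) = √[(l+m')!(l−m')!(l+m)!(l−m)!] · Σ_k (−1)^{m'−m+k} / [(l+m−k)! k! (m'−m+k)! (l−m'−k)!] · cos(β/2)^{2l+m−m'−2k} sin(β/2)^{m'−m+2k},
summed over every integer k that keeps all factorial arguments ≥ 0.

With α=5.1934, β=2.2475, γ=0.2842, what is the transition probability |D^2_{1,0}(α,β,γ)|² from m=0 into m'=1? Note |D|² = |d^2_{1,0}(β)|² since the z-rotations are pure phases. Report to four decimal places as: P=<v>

Split into d^2_{1,0}(β=2.2475) × two z-phases.
With c≡cos(β/2)=0.432304 and s≡sin(β/2)=0.901728, N=[6·1·2·2]^{1/2}=4.898979
The bounds max(0,m−m')=0 and min(l+m,l−m')=1 give 2 terms
  k=0: (−1)^1·4.8990/(2)·0.4323^3·0.9017^1 = -0.178451
  k=1: (−1)^2·4.8990/(2)·0.4323^1·0.9017^3 = +0.776411
d^2_{1,0}(2.2475) = -0.178451 +0.776411 = +0.597960
|D^2_{1,0}|² = |d^2_{1,0}(β)|² = (+0.597960)² = 0.357556 (the z-rotation phases have unit modulus)

P=0.3576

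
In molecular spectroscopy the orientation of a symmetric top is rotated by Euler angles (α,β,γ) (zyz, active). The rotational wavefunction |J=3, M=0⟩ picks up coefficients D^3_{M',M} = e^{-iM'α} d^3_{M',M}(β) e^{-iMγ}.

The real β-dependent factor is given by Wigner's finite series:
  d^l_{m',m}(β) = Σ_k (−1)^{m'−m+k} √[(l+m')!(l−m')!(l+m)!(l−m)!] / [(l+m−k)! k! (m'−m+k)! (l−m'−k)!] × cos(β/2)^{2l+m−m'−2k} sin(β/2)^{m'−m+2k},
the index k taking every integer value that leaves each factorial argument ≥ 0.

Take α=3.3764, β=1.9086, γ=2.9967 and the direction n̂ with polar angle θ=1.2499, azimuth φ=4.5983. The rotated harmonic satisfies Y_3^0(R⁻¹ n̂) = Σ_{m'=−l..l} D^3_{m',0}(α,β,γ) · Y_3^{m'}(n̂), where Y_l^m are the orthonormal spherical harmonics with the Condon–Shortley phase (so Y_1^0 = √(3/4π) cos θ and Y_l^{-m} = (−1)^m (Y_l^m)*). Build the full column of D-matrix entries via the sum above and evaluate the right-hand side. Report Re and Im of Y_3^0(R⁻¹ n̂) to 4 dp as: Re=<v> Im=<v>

Need the full column D^3_{m',0} for m'=−3..3 at α=3.3764, β=1.9086, γ=2.9967.
cos(β/2)=0.578180, sin(β/2)=0.815909
d^3_{-3,0}: single k=3 term ⇒ +0.469494;  D = -0.357748-0.304041i
d^3_{-2,0}: k∈[2..3] ⇒ +0.407471 -0.811436 = -0.403965;  D = -0.360233-0.182811i
d^3_{-1,0}: k∈[1..3] ⇒ +0.182620 -1.091005 +0.724207 = -0.184178;  D = +0.179124+0.042850i
d^3_{0,0}: k∈[0..3] ⇒ +0.037358 -0.669543 +1.333325 -0.295020 = +0.406120;  D = +0.406120+0.000000i
d^3_{1,0}: k∈[0..2] ⇒ -0.182620 +1.091005 -0.724207 = +0.184178;  D = -0.179124+0.042850i
d^3_{2,0}: k∈[0..1] ⇒ +0.407471 -0.811436 = -0.403965;  D = -0.360233+0.182811i
d^3_{3,0}: single k=0 term ⇒ -0.469494;  D = +0.357748-0.304041i
Y_3^{m'}(θ=1.2499,φ=4.5983) and Σ D·Y over m':
  (-0.3577-0.3040i)·(+0.1197-0.3359i)  (-0.3602-0.1828i)·(-0.2828-0.0657i)  (+0.1791+0.0428i)·(+0.0175-0.1531i)  (+0.4061+0.0000i)·(-0.2946+0.0000i)  (-0.1791+0.0428i)·(-0.0175-0.1531i)  (-0.3602+0.1828i)·(-0.2828+0.0657i)  (+0.3577-0.3040i)·(-0.1197-0.3359i)
Y_3^0(R⁻¹ n̂) = -0.210357-0.000000i

Re=-0.2104 Im=0.0000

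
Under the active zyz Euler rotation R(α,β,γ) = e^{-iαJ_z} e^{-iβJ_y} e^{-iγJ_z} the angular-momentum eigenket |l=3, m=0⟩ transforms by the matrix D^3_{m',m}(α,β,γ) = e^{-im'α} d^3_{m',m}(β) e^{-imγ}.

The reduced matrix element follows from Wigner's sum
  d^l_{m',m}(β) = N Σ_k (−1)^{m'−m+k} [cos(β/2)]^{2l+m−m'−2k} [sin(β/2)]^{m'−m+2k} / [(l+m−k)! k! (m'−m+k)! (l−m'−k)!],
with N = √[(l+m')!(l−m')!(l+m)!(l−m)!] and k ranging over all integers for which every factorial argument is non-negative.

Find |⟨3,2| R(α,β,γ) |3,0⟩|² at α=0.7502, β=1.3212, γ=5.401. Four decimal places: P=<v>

P=0.1009

D^3_{2,0}(0.7502,1.3212,5.401) = e^{-i·2·0.7502}·d^3_{2,0}(1.3212)·e^{-i·0·5.401}. Compute d first:
Half-angle: c=0.789624, s=0.613591. N=√(120·1·6·6)=65.726707
The bounds max(0,m−m')=0 and min(l+m,l−m')=1 give 2 terms
  k=0: (−1)^2·65.7267/(12)·0.7896^4·0.6136^2 = +0.801678
  k=1: (−1)^3·65.7267/(12)·0.7896^2·0.6136^4 = -0.484080
d^3_{2,0}(1.3212) = +0.801678 -0.484080 = +0.317599
|D^3_{2,0}|² = |d^3_{2,0}(β)|² = (+0.317599)² = 0.100869 (the z-rotation phases have unit modulus)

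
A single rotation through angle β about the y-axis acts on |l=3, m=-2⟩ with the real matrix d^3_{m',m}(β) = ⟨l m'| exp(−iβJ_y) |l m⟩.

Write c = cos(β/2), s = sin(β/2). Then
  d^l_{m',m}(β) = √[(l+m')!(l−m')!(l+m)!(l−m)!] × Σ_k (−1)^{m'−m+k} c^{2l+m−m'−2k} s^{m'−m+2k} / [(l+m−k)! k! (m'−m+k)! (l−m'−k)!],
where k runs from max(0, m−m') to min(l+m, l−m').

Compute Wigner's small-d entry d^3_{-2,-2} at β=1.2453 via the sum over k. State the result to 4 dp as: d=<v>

d^3_{-2,-2}(β=1.2453) via Wigner's sum:
c=cos(1.2453/2)=0.812336, s=sin(1.2453/2)=0.583190; N=√[1·120·1·120]=120.000000
The bounds max(0,m−m')=0 and min(l+m,l−m')=1 give 2 terms
  k=0: (−1)^0·120.0000/(120)·0.8123^6·0.5832^0 = +0.287352
  k=1: (−1)^1·120.0000/(24)·0.8123^4·0.5832^2 = -0.740513
d^3_{-2,-2}(1.2453) = +0.287352 -0.740513 = -0.453161

d=-0.4532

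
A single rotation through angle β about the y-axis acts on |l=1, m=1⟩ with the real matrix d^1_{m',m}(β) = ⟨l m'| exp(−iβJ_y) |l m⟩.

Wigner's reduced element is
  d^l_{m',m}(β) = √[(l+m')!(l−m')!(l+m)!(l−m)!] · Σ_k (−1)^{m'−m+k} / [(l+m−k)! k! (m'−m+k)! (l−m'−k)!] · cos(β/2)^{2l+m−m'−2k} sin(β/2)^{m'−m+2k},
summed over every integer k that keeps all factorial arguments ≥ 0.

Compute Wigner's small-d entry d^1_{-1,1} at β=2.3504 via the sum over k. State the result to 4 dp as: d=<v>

d=0.8515

d^1_{-1,1}(β=2.3504) via Wigner's sum:
With c≡cos(β/2)=0.385359 and s≡sin(β/2)=0.922767, N=[1·2·2·1]^{1/2}=2.000000
k: max(0,(1)−(-1))=2 … min(1+(1),1−(-1))=2
  k=2: (−1)^0·2.0000/(2)·0.3854^0·0.9228^2 = +0.851499
d^1_{-1,1}(2.3504) = +0.851499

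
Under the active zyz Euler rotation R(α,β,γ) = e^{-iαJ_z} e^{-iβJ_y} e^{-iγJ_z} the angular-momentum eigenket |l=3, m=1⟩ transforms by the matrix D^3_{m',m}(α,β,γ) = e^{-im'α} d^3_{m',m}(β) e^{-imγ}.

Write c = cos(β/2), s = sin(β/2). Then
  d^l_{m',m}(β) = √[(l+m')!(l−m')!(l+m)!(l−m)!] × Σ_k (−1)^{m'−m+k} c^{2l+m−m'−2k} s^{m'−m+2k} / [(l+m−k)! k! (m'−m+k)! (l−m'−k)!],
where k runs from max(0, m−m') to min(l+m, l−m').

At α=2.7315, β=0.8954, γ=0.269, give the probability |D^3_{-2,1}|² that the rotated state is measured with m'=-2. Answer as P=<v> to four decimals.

P=0.1106

Split into d^3_{-2,1}(β=0.8954) × two z-phases.
Half-angle: c=0.901445, s=0.432893. N=√(1·120·24·2)=75.894664
k: max(0,(1)−(-2))=3 … min(3+(1),3−(-2))=4
  k=3: (−1)^0·75.8947/(12)·0.9014^3·0.4329^3 = +0.375829
  k=4: (−1)^1·75.8947/(24)·0.9014^1·0.4329^5 = -0.043336
d^3_{-2,1}(0.8954) = +0.375829 -0.043336 = +0.332494
|D^3_{-2,1}|² = |d^3_{-2,1}(β)|² = (+0.332494)² = 0.110552 (the z-rotation phases have unit modulus)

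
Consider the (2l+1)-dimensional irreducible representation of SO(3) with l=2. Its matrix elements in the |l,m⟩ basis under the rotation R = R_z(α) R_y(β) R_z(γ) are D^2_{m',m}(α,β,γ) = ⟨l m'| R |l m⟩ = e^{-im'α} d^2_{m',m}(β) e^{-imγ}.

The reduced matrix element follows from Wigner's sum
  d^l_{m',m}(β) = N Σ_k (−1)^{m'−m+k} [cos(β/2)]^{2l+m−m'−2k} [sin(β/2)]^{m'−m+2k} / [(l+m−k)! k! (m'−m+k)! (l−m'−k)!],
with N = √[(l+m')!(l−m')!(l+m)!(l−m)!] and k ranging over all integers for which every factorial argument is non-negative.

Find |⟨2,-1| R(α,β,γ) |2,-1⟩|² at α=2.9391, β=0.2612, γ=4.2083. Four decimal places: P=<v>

D^2_{-1,-1}(2.9391,0.2612,4.2083) = e^{-i·-1·2.9391}·d^2_{-1,-1}(0.2612)·e^{-i·-1·4.2083}. Compute d first:
c=cos(0.2612/2)=0.991484, s=sin(0.2612/2)=0.130229; N=√[1·6·1·6]=6.000000
Admissible k: 0..1 (factorial args all ≥0)
  k=0: (−1)^0·6.0000/(6)·0.9915^4·0.1302^0 = +0.966368
  k=1: (−1)^1·6.0000/(2)·0.9915^2·0.1302^2 = -0.050016
d^2_{-1,-1}(0.2612) = +0.966368 -0.050016 = +0.916352
|D^2_{-1,-1}|² = |d^2_{-1,-1}(β)|² = (+0.916352)² = 0.839702 (the z-rotation phases have unit modulus)

P=0.8397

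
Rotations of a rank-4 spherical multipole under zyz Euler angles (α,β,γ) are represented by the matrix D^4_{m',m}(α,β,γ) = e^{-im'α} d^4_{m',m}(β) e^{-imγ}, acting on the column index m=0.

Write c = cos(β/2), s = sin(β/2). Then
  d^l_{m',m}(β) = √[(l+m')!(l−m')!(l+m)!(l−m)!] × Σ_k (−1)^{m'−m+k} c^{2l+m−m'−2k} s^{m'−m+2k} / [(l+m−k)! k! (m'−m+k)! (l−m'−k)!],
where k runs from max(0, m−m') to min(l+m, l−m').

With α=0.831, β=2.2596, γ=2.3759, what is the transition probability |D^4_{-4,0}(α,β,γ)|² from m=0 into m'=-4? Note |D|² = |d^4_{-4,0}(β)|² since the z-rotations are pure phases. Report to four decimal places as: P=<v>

Split into d^4_{-4,0}(β=2.2596) × two z-phases.
c=cos(2.2596/2)=0.426841, s=sin(2.2596/2)=0.904327; N=√[1·40320·24·24]=4819.161753
The bounds max(0,m−m')=4 and min(l+m,l−m')=4 give 1 term
  k=4: (−1)^0·4819.1618/(576)·0.4268^4·0.9043^4 = +0.185744
d^4_{-4,0}(2.2596) = +0.185744
|D^4_{-4,0}|² = |d^4_{-4,0}(β)|² = (+0.185744)² = 0.034501 (the z-rotation phases have unit modulus)

P=0.0345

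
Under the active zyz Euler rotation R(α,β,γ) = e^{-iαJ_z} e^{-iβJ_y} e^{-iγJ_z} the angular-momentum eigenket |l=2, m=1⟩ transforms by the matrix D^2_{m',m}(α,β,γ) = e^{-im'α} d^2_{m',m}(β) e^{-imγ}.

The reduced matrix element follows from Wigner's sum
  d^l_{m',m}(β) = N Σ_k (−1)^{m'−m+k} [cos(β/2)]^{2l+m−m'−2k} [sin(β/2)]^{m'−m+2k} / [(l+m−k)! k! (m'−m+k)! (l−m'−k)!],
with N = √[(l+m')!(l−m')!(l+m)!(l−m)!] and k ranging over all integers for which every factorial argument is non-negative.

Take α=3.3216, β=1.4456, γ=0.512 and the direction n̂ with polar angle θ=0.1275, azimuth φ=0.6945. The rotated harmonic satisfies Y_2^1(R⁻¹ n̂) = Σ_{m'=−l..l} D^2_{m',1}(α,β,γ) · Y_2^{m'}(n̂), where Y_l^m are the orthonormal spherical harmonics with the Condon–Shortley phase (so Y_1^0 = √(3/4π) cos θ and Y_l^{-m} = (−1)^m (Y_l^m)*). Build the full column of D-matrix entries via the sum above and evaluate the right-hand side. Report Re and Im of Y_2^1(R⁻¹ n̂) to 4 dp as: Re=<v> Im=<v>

Need the full column D^2_{m',1} for m'=−2..2 at α=3.3216, β=1.4456, γ=0.512.
cos(β/2)=0.749957, sin(β/2)=0.661487
d^2_{-2,1}: single k=3 term ⇒ +0.434140;  D = +0.429136-0.065729i
d^2_{-1,1}: k∈[2..3] ⇒ +0.738306 -0.191463 = +0.546842;  D = -0.516982+0.178231i
d^2_{0,1}: k∈[1..2] ⇒ +0.683448 -0.531711 = +0.151736;  D = +0.132279-0.074339i
d^2_{1,1}: k∈[0..1] ⇒ +0.316333 -0.738306 = -0.421973;  D = +0.324905-0.269254i
d^2_{2,1}: single k=0 term ⇒ -0.558033;  D = -0.358974+0.427245i
Y_2^{m'}(θ=0.1275,φ=0.6945) and Σ D·Y over m':
  (+0.4291-0.0657i)·(+0.0011-0.0061i)  (-0.5170+0.1782i)·(+0.0749-0.0624i)  (+0.1323-0.0743i)·(+0.6155+0.0000i)  (+0.3249-0.2693i)·(-0.0749-0.0624i)  (-0.3590+0.4272i)·(+0.0011+0.0061i)
Y_2^1(R⁻¹ n̂) = +0.009761-0.004708i

Re=0.0098 Im=-0.0047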